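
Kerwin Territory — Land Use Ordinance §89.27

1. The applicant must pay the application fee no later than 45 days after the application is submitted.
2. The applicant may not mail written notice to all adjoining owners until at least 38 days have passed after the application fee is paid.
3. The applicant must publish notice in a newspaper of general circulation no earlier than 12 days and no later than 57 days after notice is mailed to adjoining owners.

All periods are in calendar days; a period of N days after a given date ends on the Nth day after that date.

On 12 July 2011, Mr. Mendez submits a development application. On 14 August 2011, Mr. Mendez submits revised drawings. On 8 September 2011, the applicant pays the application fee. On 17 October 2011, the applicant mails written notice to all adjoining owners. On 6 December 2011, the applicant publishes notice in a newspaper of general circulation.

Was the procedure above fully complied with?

No

(1) due by 12 July 2011 + 45 days = 26 August 2011; done 8 September 2011 — 13 days late.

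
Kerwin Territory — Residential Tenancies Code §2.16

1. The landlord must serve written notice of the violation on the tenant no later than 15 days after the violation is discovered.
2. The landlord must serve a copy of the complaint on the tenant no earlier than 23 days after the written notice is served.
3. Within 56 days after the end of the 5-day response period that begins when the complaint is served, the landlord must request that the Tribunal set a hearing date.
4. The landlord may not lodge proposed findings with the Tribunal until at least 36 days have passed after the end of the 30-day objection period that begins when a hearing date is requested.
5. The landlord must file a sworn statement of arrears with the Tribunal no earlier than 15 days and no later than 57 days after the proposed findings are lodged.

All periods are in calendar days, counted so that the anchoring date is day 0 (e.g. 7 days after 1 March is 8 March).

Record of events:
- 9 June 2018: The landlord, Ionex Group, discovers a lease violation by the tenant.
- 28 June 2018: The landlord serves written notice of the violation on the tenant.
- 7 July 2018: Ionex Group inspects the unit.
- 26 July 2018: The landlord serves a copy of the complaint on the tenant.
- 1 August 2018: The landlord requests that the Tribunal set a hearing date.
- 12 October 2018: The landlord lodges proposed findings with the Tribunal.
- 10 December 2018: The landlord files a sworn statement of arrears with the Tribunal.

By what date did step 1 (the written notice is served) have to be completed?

Step 1 runs from 9 June 2018, when the violation is discovered. 15 days after 9 June 2018 is 24 June 2018.

24 June 2018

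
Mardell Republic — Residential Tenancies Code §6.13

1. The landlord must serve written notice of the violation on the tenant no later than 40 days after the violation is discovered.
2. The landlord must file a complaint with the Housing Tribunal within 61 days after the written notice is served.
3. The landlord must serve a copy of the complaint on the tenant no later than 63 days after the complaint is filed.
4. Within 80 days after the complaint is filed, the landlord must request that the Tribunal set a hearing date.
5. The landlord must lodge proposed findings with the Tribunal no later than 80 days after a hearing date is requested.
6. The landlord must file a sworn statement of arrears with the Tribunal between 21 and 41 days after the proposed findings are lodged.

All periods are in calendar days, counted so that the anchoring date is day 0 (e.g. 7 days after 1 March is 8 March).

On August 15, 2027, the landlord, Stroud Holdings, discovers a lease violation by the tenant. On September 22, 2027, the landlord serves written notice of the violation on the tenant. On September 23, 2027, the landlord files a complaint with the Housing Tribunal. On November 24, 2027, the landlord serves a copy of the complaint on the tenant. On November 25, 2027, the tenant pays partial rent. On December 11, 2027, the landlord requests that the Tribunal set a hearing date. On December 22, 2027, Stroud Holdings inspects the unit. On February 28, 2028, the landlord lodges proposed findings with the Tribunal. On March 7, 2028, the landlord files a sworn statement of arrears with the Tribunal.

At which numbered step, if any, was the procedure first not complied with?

Step 1: 40 days after August 15, 2027 (when the violation is discovered) is September 24, 2027; done September 22, 2027 — timely.
Step 2: 61 days after September 22, 2027 (when the written notice is served) is November 22, 2027; completed September 23, 2027, before the deadline.
Step 3: 63 days after September 23, 2027 (when the complaint is filed) is November 25, 2027; November 24, 2027 is within that limit.
Step 4: 80 days after September 23, 2027 (when the complaint is filed) is December 12, 2027; December 11, 2027 is within that limit.
Step 5: 80 days after December 11, 2027 (when a hearing date is requested) is February 29, 2028; done February 28, 2028 — timely.
Step 6: the window is 21–41 days after February 28, 2028 (when the proposed findings are lodged), so March 20, 2028 through April 9, 2028; done March 7, 2028 — 13 days before the window opened.
That is the first point of non-compliance.

Step 6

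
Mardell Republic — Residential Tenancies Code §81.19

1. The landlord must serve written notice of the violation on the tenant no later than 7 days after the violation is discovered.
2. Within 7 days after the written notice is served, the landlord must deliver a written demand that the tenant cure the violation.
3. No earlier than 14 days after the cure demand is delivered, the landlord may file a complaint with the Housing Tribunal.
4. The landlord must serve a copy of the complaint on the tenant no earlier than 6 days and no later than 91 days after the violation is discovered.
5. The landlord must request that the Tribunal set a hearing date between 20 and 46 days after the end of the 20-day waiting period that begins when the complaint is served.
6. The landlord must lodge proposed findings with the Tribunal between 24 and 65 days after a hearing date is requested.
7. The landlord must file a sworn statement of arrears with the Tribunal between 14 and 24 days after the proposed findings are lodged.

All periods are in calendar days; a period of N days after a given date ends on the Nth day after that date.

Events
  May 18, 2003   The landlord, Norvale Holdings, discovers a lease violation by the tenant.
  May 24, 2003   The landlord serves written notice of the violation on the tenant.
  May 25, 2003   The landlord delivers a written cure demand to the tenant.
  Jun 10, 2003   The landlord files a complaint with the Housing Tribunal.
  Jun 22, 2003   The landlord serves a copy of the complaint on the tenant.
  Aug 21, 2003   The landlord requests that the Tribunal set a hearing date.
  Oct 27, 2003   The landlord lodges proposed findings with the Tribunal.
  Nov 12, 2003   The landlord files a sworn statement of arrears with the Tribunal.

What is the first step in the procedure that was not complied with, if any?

Step 6

Step 1: 7 days after May 18, 2003 (when the violation is discovered) is May 25, 2003; completed May 24, 2003, before the deadline.
Step 2: 7 days after May 24, 2003 (when the written notice is served) is May 31, 2003; done May 25, 2003 — timely.
Step 3: the earliest permitted date is 14 days after May 25, 2003 (when the cure demand is delivered), i.e. Jun 8, 2003; done Jun 10, 2003, after the minimum wait.
Step 4: the window is 6–91 days after May 18, 2003 (when the violation is discovered), so May 24, 2003 through Aug 17, 2003; done Jun 22, 2003, which is between those dates.
Step 5: the window is 20–46 days after Jul 12, 2003 (end of the 20-day waiting period, which began when the complaint is served on Jun 22, 2003), so Aug 1, 2003 through Aug 27, 2003; Aug 21, 2003 falls inside that range.
Step 6: the window is 24–65 days after Aug 21, 2003 (when a hearing date is requested), so Sep 14, 2003 through Oct 25, 2003; done Oct 27, 2003 — 2 days after the window closed.
That is the first point of non-compliance.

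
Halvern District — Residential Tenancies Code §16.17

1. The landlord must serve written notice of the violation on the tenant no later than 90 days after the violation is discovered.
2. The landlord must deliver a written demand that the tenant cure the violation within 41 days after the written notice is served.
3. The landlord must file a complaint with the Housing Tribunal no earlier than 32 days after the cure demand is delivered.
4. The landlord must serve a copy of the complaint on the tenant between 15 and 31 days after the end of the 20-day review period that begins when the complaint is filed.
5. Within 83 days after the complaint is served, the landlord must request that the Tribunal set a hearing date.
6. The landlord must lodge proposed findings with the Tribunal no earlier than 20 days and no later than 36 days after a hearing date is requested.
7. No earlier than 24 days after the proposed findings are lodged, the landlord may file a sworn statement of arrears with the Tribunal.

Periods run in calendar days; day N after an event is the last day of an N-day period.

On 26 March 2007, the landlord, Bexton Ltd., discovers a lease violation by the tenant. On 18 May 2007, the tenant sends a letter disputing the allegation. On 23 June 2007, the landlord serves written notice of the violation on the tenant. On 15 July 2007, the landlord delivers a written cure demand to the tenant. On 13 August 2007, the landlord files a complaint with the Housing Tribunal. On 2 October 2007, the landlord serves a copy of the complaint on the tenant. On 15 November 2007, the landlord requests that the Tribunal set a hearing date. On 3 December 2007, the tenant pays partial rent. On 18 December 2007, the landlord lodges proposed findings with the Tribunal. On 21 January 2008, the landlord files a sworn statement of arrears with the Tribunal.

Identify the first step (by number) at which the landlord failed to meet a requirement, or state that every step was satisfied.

Step 1 — counting 90 days from 26 March 2007 (when the violation is discovered) gives a deadline of 24 June 2007; done 23 June 2007 — timely.
Step 2 — counting 41 days from 23 June 2007 (when the written notice is served) gives a deadline of 3 August 2007; completed 15 July 2007, before the deadline.
Step 3 — must wait 32 days from 15 July 2007 (when the cure demand is delivered), so not before 16 August 2007; 13 August 2007 is 3 days before the earliest permitted date.
No need to go further; step 3 was not satisfied.

Step 3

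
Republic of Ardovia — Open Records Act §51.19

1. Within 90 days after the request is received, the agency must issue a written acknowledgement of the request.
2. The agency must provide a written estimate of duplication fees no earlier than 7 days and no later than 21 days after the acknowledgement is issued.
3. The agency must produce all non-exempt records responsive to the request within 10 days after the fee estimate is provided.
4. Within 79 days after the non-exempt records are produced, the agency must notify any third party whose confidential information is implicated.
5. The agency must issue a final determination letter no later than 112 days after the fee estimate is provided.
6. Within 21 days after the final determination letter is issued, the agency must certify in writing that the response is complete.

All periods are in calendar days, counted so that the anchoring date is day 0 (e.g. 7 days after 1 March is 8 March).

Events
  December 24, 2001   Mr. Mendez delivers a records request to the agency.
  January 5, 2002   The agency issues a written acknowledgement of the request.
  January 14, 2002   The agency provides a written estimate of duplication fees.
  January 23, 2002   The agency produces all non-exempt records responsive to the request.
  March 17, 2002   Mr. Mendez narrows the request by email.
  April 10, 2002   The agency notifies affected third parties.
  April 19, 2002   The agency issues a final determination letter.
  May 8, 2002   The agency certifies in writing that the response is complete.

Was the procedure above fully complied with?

Yes

Step 1 — counting 90 days from December 24, 2001 (when the request is received) gives a deadline of March 24, 2002; completed January 5, 2002, before the deadline.
Step 2 — 7 and 21 days from January 5, 2002 (when the acknowledgement is issued) are January 12, 2002 and January 26, 2002 respectively; done January 14, 2002, which is between those dates.
Step 3 — counting 10 days from January 14, 2002 (when the fee estimate is provided) gives a deadline of January 24, 2002; completed January 23, 2002, before the deadline.
Step 4 — counting 79 days from January 23, 2002 (when the non-exempt records are produced) gives a deadline of April 12, 2002; completed April 10, 2002, before the deadline.
Step 5 — counting 112 days from January 14, 2002 (when the fee estimate is provided) gives a deadline of May 6, 2002; April 19, 2002 is within that limit.
Step 6 — counting 21 days from April 19, 2002 (when the final determination letter is issued) gives a deadline of May 10, 2002; May 8, 2002 is within that limit.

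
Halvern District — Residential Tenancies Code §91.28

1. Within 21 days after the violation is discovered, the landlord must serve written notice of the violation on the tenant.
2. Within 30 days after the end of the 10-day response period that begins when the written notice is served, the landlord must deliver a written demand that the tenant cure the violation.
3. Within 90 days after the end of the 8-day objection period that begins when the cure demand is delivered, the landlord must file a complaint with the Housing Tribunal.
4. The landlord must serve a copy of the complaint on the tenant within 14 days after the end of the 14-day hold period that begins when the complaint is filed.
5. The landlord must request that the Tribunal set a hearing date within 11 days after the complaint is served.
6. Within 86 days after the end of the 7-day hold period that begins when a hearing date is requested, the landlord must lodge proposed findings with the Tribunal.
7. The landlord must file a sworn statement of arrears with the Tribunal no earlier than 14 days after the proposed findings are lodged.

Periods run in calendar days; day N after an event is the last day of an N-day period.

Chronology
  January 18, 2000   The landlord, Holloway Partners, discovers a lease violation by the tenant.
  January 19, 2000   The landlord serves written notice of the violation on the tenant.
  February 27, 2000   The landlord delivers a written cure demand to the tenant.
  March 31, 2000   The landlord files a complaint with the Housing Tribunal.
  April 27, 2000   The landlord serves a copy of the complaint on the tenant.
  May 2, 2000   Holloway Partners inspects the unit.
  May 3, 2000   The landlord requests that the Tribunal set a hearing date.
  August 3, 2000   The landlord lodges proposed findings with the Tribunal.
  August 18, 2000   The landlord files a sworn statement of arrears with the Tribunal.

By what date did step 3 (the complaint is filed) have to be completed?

June 4, 2000

The cure demand is delivered on February 27, 2000; the 8-day objection period therefore ends March 6, 2000, and step 3 runs from that date. 90 days after March 6, 2000 is June 4, 2000.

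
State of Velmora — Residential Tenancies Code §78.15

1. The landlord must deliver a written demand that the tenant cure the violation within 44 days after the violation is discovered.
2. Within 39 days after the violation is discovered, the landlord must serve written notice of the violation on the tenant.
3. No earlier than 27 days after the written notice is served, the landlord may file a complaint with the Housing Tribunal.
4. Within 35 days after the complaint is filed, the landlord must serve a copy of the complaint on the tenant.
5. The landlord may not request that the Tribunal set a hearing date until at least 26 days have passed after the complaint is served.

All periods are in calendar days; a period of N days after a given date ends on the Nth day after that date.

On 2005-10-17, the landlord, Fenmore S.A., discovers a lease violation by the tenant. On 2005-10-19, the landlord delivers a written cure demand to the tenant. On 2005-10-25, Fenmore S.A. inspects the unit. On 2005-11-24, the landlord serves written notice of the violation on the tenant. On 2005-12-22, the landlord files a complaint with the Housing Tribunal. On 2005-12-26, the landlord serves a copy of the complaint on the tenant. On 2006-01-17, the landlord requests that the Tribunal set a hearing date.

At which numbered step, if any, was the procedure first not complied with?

Step 1: 44 days after 2005-10-17 (when the violation is discovered) is 2005-11-30; completed 2005-10-19, before the deadline.
Step 2: 39 days after 2005-10-17 (when the violation is discovered) is 2005-11-25; completed 2005-11-24, before the deadline.
Step 3: the earliest permitted date is 27 days after 2005-11-24 (when the written notice is served), i.e. 2005-12-21; done 2005-12-22 — permitted.
Step 4: 35 days after 2005-12-22 (when the complaint is filed) is 2006-01-26; 2005-12-26 is within that limit.
Step 5: the earliest permitted date is 26 days after 2005-12-26 (when the complaint is served), i.e. 2006-01-21; done 2006-01-17 — 4 days too early.
No need to go further; step 5 was not satisfied.

Step 5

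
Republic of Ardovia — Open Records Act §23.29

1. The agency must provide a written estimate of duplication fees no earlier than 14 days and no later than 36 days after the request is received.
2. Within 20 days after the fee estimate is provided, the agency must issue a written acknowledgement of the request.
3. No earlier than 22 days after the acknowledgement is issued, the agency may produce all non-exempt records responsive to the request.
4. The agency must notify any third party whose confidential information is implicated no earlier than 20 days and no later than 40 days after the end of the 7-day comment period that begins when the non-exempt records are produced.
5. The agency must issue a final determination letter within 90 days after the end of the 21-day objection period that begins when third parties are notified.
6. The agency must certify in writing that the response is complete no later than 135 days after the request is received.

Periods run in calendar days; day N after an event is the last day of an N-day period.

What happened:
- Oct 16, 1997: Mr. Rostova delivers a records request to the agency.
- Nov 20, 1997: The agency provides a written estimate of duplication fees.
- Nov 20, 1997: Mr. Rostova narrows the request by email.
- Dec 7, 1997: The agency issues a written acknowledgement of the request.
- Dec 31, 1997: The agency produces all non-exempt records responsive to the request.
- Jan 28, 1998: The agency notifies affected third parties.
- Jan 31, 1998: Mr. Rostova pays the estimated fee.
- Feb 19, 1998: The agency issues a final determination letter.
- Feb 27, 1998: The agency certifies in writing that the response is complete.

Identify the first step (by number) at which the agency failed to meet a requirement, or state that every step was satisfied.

None — every step was satisfied

Step 1: the window is 14–36 days after Oct 16, 1997 (when the request is received), so Oct 30, 1997 through Nov 21, 1997; Nov 20, 1997 falls inside that range.
Step 2: 20 days after Nov 20, 1997 (when the fee estimate is provided) is Dec 10, 1997; Dec 7, 1997 is within that limit.
Step 3: the earliest permitted date is 22 days after Dec 7, 1997 (when the acknowledgement is issued), i.e. Dec 29, 1997; done Dec 31, 1997, after the minimum wait.
Step 4: the window is 20–40 days after Jan 7, 1998 (end of the 7-day comment period, which began when the non-exempt records are produced on Dec 31, 1997), so Jan 27, 1998 through Feb 16, 1998; Jan 28, 1998 falls inside that range.
Step 5: 90 days after Feb 18, 1998 (end of the 21-day objection period, which began when third parties are notified on Jan 28, 1998) is May 19, 1998; Feb 19, 1998 is within that limit.
Step 6: 135 days after Oct 16, 1997 (when the request is received) is Feb 28, 1998; Feb 27, 1998 is within that limit.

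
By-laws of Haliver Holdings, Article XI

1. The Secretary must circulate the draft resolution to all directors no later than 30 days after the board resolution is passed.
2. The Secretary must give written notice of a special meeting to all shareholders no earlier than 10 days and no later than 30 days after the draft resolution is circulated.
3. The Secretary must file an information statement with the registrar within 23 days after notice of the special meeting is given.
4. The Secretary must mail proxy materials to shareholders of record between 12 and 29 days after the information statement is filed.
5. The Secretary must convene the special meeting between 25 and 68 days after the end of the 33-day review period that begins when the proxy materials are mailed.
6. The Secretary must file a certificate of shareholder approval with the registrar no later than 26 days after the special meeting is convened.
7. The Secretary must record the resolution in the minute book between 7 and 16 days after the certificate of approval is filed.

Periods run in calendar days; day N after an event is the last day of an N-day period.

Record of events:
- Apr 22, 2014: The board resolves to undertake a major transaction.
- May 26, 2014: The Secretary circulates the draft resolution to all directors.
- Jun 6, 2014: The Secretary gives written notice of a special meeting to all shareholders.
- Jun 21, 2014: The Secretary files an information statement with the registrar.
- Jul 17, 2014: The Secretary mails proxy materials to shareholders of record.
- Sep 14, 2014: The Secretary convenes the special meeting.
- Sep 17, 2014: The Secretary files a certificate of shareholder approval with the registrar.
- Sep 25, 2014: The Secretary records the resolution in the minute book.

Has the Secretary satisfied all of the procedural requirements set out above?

No

Step 1 — counting 30 days from Apr 22, 2014 (when the board resolution is passed) gives a deadline of May 22, 2014; May 26, 2014 misses that deadline by 4 days.
The analysis stops there.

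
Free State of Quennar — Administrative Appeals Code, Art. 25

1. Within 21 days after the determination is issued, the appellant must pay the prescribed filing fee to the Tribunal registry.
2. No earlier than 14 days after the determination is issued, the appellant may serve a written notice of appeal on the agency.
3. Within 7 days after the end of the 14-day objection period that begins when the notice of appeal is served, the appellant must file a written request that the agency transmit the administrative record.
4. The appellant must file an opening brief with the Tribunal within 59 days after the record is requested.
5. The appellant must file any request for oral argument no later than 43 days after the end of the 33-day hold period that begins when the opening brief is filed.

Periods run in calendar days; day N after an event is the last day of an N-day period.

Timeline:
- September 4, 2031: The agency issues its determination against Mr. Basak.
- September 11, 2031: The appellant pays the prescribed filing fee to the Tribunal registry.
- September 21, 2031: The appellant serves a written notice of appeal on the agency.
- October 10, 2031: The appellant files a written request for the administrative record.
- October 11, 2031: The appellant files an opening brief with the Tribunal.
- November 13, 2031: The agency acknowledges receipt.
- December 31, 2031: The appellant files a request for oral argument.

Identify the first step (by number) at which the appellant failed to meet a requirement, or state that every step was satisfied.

Step 5

(1) due by September 4, 2031 + 21 days = September 25, 2031; done September 11, 2031 — timely.
(2) permitted from September 4, 2031 + 14 days = September 18, 2031 onward; done September 21, 2031, after the minimum wait.
(3) due by October 5, 2031 + 7 days = October 12, 2031; completed October 10, 2031, before the deadline.
(4) due by October 10, 2031 + 59 days = December 8, 2031; done October 11, 2031 — timely.
(5) due by November 13, 2031 + 43 days = December 26, 2031; done December 31, 2031 — 5 days late.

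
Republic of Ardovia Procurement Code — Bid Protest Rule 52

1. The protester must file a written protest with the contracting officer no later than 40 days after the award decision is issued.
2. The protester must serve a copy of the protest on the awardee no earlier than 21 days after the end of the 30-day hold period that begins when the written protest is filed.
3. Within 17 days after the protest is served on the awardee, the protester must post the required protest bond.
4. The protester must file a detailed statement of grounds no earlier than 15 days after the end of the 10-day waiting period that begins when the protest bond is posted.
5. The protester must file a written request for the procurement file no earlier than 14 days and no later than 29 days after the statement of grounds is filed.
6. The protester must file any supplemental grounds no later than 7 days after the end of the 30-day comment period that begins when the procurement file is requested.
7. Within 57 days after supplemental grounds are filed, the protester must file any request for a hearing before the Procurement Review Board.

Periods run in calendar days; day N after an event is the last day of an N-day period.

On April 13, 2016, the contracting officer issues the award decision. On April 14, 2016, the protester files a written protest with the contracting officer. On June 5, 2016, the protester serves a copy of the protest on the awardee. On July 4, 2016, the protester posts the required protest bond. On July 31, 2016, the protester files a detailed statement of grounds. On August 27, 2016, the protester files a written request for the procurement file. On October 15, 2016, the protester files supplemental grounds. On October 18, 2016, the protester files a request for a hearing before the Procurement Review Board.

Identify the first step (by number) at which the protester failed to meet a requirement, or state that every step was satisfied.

Step 3

Step 1: 40 days after April 13, 2016 (when the award decision is issued) is May 23, 2016; April 14, 2016 is within that limit.
Step 2: the earliest permitted date is 21 days after May 14, 2016 (end of the 30-day hold period, which began when the written protest is filed on April 14, 2016), i.e. June 4, 2016; done June 5, 2016 — permitted.
Step 3: 17 days after June 5, 2016 (when the protest is served on the awardee) is June 22, 2016; July 4, 2016 misses that deadline by 12 days.
No need to go further; step 3 was not satisfied.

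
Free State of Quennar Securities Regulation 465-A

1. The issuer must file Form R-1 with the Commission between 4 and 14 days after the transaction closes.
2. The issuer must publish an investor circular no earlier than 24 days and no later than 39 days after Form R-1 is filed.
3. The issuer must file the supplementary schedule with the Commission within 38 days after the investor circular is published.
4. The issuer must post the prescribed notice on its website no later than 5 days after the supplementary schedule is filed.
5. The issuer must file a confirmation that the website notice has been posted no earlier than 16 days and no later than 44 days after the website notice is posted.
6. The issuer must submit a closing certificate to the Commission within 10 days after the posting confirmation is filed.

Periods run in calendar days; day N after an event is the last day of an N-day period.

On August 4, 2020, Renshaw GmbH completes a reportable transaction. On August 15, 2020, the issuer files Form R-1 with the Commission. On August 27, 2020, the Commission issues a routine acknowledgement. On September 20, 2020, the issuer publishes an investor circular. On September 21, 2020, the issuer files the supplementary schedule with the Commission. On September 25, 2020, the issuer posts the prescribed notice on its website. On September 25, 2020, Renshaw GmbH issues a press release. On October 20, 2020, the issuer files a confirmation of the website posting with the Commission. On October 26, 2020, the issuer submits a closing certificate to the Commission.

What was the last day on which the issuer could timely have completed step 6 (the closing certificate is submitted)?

Step 6 runs from October 20, 2020, when the posting confirmation is filed. 10 days after October 20, 2020 is October 30, 2020.

October 30, 2020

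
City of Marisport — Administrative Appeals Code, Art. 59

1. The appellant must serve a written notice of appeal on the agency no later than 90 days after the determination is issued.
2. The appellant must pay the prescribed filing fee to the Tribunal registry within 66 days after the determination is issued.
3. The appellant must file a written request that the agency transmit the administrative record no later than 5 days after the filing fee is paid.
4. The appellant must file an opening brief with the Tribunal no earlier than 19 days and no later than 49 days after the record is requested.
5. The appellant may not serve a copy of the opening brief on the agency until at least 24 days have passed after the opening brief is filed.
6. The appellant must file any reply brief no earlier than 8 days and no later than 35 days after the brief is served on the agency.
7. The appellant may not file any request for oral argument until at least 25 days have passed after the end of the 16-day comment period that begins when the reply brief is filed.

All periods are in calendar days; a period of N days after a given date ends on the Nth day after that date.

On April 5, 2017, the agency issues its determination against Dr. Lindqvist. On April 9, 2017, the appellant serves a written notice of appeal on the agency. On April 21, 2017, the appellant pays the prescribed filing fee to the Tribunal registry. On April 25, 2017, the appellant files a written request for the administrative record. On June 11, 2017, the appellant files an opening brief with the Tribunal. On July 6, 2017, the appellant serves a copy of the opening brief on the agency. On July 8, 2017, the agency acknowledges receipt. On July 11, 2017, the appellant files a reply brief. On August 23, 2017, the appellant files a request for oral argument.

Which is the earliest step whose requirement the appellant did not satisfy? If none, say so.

(1) due by April 5, 2017 + 90 days = July 4, 2017; April 9, 2017 is within that limit.
(2) due by April 5, 2017 + 66 days = June 10, 2017; completed April 21, 2017, before the deadline.
(3) due by April 21, 2017 + 5 days = April 26, 2017; April 25, 2017 is within that limit.
(4) the permitted window runs from April 25, 2017 + 19 = May 14, 2017 to April 25, 2017 + 49 = June 13, 2017; done June 11, 2017 — within the window.
(5) permitted from June 11, 2017 + 24 days = July 5, 2017 onward; done July 6, 2017, after the minimum wait.
(6) the permitted window runs from July 6, 2017 + 8 = July 14, 2017 to July 6, 2017 + 35 = August 10, 2017; July 11, 2017 is 3 days too early.

Step 6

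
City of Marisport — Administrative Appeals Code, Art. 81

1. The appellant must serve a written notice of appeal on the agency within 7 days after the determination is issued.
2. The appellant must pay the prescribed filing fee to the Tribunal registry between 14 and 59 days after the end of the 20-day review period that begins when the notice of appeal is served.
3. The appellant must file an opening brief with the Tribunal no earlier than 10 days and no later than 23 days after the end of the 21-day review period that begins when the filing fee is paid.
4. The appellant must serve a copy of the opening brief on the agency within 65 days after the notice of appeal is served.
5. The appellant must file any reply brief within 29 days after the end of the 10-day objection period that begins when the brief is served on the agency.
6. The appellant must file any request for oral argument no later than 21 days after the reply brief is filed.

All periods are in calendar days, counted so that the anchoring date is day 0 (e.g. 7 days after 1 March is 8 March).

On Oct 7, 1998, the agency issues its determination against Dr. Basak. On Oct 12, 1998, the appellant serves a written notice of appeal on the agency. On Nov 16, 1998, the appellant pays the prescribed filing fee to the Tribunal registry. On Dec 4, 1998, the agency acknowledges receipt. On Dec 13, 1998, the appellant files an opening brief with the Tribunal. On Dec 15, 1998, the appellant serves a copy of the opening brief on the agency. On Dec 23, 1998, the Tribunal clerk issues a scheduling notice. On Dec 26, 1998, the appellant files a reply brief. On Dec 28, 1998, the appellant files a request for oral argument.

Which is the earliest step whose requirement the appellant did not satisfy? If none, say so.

(1) due by Oct 7, 1998 + 7 days = Oct 14, 1998; completed Oct 12, 1998, before the deadline.
(2) the permitted window runs from Nov 1, 1998 + 14 = Nov 15, 1998 to Nov 1, 1998 + 59 = Dec 30, 1998; done Nov 16, 1998 — within the window.
(3) the permitted window runs from Dec 7, 1998 + 10 = Dec 17, 1998 to Dec 7, 1998 + 23 = Dec 30, 1998; Dec 13, 1998 is 4 days too early.

Step 3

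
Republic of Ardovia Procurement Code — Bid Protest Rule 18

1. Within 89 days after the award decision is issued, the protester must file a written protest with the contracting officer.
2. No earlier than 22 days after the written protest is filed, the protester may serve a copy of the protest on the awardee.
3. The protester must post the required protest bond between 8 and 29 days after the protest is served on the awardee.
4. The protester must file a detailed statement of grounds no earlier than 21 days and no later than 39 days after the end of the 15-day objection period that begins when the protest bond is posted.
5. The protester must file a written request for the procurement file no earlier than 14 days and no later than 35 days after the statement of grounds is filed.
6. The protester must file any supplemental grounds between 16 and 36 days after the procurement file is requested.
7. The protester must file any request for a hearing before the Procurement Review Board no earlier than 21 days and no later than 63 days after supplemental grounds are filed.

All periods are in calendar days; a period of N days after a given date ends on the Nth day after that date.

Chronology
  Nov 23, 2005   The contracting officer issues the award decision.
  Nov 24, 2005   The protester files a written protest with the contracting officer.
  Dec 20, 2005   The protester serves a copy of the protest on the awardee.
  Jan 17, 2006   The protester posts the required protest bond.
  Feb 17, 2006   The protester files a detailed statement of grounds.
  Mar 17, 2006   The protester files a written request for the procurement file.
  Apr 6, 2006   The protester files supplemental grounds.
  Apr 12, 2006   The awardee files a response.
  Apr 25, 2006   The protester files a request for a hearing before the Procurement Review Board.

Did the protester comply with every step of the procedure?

Step 1 — counting 89 days from Nov 23, 2005 (when the award decision is issued) gives a deadline of Feb 20, 2006; Nov 24, 2005 is within that limit.
Step 2 — must wait 22 days from Nov 24, 2005 (when the written protest is filed), so not before Dec 16, 2005; Dec 20, 2005 is on or after that date.
Step 3 — 8 and 29 days from Dec 20, 2005 (when the protest is served on the awardee) are Dec 28, 2005 and Jan 18, 2006 respectively; Jan 17, 2006 falls inside that range.
Step 4 — 21 and 39 days from Feb 1, 2006 (end of the 15-day objection period, which began when the protest bond is posted on Jan 17, 2006) are Feb 22, 2006 and Mar 12, 2006 respectively; Feb 17, 2006 is 5 days too early.
That is the first point of non-compliance.

No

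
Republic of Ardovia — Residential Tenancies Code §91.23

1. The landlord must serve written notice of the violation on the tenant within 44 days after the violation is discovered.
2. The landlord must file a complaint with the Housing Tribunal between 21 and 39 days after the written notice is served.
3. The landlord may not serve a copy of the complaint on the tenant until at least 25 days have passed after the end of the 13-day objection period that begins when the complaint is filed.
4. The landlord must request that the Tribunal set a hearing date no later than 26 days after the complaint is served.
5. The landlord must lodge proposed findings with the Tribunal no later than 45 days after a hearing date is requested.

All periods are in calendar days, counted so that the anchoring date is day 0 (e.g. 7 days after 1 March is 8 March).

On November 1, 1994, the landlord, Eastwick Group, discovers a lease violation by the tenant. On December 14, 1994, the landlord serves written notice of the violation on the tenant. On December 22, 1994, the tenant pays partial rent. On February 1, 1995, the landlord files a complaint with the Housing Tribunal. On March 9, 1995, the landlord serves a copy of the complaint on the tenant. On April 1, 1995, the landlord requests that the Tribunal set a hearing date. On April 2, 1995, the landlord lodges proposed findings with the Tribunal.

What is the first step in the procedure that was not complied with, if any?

Step 1 — counting 44 days from November 1, 1994 (when the violation is discovered) gives a deadline of December 15, 1994; completed December 14, 1994, before the deadline.
Step 2 — 21 and 39 days from December 14, 1994 (when the written notice is served) are January 4, 1995 and January 22, 1995 respectively; done February 1, 1995 — 10 days after the window closed.

Step 2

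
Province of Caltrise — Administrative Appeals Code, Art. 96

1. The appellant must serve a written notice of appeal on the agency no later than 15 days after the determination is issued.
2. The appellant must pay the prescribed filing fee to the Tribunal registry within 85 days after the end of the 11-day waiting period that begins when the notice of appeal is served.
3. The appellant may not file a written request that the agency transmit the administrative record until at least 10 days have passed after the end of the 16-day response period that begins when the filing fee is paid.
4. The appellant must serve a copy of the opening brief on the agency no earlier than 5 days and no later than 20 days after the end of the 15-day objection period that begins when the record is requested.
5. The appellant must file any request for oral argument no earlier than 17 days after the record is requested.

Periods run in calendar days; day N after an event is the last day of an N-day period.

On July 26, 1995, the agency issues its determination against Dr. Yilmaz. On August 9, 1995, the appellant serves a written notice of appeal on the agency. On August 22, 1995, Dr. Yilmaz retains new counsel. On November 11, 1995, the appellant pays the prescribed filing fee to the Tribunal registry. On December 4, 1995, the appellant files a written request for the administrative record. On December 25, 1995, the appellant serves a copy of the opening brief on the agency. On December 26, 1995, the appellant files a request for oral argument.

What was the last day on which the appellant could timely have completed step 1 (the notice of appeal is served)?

August 10, 1995

Step 1 runs from July 26, 1995, when the determination is issued. 15 days after July 26, 1995 is August 10, 1995.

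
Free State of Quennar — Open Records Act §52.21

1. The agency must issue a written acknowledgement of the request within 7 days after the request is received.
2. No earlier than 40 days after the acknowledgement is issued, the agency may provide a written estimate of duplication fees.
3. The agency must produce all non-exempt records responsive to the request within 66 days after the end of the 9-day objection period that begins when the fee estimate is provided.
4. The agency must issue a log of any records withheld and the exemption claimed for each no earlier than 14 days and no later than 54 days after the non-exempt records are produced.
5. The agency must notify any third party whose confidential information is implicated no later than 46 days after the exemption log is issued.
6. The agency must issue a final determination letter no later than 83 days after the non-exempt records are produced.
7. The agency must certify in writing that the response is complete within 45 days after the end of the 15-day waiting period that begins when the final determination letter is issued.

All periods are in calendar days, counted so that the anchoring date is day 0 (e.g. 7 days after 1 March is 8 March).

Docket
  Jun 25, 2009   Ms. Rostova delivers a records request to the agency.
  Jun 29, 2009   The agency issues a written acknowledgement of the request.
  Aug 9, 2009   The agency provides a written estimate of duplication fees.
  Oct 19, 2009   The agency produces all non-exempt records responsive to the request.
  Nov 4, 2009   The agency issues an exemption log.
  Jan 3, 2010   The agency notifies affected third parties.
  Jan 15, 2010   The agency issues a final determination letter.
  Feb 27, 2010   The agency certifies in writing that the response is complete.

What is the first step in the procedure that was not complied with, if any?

Step 5

Step 1: 7 days after Jun 25, 2009 (when the request is received) is Jul 2, 2009; completed Jun 29, 2009, before the deadline.
Step 2: the earliest permitted date is 40 days after Jun 29, 2009 (when the acknowledgement is issued), i.e. Aug 8, 2009; done Aug 9, 2009 — permitted.
Step 3: 66 days after Aug 18, 2009 (end of the 9-day objection period, which began when the fee estimate is provided on Aug 9, 2009) is Oct 23, 2009; completed Oct 19, 2009, before the deadline.
Step 4: the window is 14–54 days after Oct 19, 2009 (when the non-exempt records are produced), so Nov 2, 2009 through Dec 12, 2009; Nov 4, 2009 falls inside that range.
Step 5: 46 days after Nov 4, 2009 (when the exemption log is issued) is Dec 20, 2009; done Jan 3, 2010 — 14 days late.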